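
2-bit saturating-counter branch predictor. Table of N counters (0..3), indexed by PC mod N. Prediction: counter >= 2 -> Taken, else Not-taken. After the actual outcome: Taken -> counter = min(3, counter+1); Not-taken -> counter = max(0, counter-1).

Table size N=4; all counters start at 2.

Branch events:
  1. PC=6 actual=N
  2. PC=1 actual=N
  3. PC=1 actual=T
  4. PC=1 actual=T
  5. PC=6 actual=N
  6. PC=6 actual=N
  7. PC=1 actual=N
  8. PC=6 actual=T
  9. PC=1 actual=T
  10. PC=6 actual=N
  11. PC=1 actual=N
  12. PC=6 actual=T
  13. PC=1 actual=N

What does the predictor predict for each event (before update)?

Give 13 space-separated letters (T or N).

Answer: T T N T N N T N T N T N T

Derivation:
Ev 1: PC=6 idx=2 pred=T actual=N -> ctr[2]=1
Ev 2: PC=1 idx=1 pred=T actual=N -> ctr[1]=1
Ev 3: PC=1 idx=1 pred=N actual=T -> ctr[1]=2
Ev 4: PC=1 idx=1 pred=T actual=T -> ctr[1]=3
Ev 5: PC=6 idx=2 pred=N actual=N -> ctr[2]=0
Ev 6: PC=6 idx=2 pred=N actual=N -> ctr[2]=0
Ev 7: PC=1 idx=1 pred=T actual=N -> ctr[1]=2
Ev 8: PC=6 idx=2 pred=N actual=T -> ctr[2]=1
Ev 9: PC=1 idx=1 pred=T actual=T -> ctr[1]=3
Ev 10: PC=6 idx=2 pred=N actual=N -> ctr[2]=0
Ev 11: PC=1 idx=1 pred=T actual=N -> ctr[1]=2
Ev 12: PC=6 idx=2 pred=N actual=T -> ctr[2]=1
Ev 13: PC=1 idx=1 pred=T actual=N -> ctr[1]=1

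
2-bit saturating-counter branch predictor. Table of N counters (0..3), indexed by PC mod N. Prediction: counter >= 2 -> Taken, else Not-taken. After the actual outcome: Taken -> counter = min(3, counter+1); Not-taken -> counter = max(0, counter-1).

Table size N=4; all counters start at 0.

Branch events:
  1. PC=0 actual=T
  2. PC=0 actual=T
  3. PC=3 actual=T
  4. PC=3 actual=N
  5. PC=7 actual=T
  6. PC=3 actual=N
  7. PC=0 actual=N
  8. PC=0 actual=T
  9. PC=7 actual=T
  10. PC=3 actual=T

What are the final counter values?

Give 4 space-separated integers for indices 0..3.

Ev 1: PC=0 idx=0 pred=N actual=T -> ctr[0]=1
Ev 2: PC=0 idx=0 pred=N actual=T -> ctr[0]=2
Ev 3: PC=3 idx=3 pred=N actual=T -> ctr[3]=1
Ev 4: PC=3 idx=3 pred=N actual=N -> ctr[3]=0
Ev 5: PC=7 idx=3 pred=N actual=T -> ctr[3]=1
Ev 6: PC=3 idx=3 pred=N actual=N -> ctr[3]=0
Ev 7: PC=0 idx=0 pred=T actual=N -> ctr[0]=1
Ev 8: PC=0 idx=0 pred=N actual=T -> ctr[0]=2
Ev 9: PC=7 idx=3 pred=N actual=T -> ctr[3]=1
Ev 10: PC=3 idx=3 pred=N actual=T -> ctr[3]=2

Answer: 2 0 0 2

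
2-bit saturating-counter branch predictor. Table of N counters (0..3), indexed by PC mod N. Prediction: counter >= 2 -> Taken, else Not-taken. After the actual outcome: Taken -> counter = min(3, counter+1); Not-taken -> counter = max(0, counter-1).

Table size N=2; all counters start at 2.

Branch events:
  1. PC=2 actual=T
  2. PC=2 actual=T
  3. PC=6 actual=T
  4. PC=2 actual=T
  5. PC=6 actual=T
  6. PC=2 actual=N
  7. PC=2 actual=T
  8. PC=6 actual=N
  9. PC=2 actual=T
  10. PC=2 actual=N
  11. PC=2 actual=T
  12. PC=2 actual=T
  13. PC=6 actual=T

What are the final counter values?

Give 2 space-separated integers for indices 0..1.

Answer: 3 2

Derivation:
Ev 1: PC=2 idx=0 pred=T actual=T -> ctr[0]=3
Ev 2: PC=2 idx=0 pred=T actual=T -> ctr[0]=3
Ev 3: PC=6 idx=0 pred=T actual=T -> ctr[0]=3
Ev 4: PC=2 idx=0 pred=T actual=T -> ctr[0]=3
Ev 5: PC=6 idx=0 pred=T actual=T -> ctr[0]=3
Ev 6: PC=2 idx=0 pred=T actual=N -> ctr[0]=2
Ev 7: PC=2 idx=0 pred=T actual=T -> ctr[0]=3
Ev 8: PC=6 idx=0 pred=T actual=N -> ctr[0]=2
Ev 9: PC=2 idx=0 pred=T actual=T -> ctr[0]=3
Ev 10: PC=2 idx=0 pred=T actual=N -> ctr[0]=2
Ev 11: PC=2 idx=0 pred=T actual=T -> ctr[0]=3
Ev 12: PC=2 idx=0 pred=T actual=T -> ctr[0]=3
Ev 13: PC=6 idx=0 pred=T actual=T -> ctr[0]=3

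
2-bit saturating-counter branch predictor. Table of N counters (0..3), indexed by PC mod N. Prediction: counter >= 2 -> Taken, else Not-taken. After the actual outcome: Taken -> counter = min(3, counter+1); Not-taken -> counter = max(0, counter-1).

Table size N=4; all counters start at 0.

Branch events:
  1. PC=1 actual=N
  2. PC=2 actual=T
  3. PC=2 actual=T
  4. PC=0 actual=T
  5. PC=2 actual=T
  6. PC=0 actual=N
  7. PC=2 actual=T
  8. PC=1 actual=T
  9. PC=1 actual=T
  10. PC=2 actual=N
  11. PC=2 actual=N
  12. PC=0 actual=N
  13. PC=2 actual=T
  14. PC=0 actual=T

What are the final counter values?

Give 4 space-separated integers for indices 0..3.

Ev 1: PC=1 idx=1 pred=N actual=N -> ctr[1]=0
Ev 2: PC=2 idx=2 pred=N actual=T -> ctr[2]=1
Ev 3: PC=2 idx=2 pred=N actual=T -> ctr[2]=2
Ev 4: PC=0 idx=0 pred=N actual=T -> ctr[0]=1
Ev 5: PC=2 idx=2 pred=T actual=T -> ctr[2]=3
Ev 6: PC=0 idx=0 pred=N actual=N -> ctr[0]=0
Ev 7: PC=2 idx=2 pred=T actual=T -> ctr[2]=3
Ev 8: PC=1 idx=1 pred=N actual=T -> ctr[1]=1
Ev 9: PC=1 idx=1 pred=N actual=T -> ctr[1]=2
Ev 10: PC=2 idx=2 pred=T actual=N -> ctr[2]=2
Ev 11: PC=2 idx=2 pred=T actual=N -> ctr[2]=1
Ev 12: PC=0 idx=0 pred=N actual=N -> ctr[0]=0
Ev 13: PC=2 idx=2 pred=N actual=T -> ctr[2]=2
Ev 14: PC=0 idx=0 pred=N actual=T -> ctr[0]=1

Answer: 1 2 2 0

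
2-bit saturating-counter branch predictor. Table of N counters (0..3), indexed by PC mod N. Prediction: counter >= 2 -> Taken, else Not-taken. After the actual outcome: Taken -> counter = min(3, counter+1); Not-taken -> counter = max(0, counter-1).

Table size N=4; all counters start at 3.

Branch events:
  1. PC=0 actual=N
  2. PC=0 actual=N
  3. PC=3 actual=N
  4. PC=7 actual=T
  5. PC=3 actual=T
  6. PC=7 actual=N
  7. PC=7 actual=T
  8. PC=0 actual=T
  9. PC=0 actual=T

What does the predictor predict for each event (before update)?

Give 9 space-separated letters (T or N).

Ev 1: PC=0 idx=0 pred=T actual=N -> ctr[0]=2
Ev 2: PC=0 idx=0 pred=T actual=N -> ctr[0]=1
Ev 3: PC=3 idx=3 pred=T actual=N -> ctr[3]=2
Ev 4: PC=7 idx=3 pred=T actual=T -> ctr[3]=3
Ev 5: PC=3 idx=3 pred=T actual=T -> ctr[3]=3
Ev 6: PC=7 idx=3 pred=T actual=N -> ctr[3]=2
Ev 7: PC=7 idx=3 pred=T actual=T -> ctr[3]=3
Ev 8: PC=0 idx=0 pred=N actual=T -> ctr[0]=2
Ev 9: PC=0 idx=0 pred=T actual=T -> ctr[0]=3

Answer: T T T T T T T N T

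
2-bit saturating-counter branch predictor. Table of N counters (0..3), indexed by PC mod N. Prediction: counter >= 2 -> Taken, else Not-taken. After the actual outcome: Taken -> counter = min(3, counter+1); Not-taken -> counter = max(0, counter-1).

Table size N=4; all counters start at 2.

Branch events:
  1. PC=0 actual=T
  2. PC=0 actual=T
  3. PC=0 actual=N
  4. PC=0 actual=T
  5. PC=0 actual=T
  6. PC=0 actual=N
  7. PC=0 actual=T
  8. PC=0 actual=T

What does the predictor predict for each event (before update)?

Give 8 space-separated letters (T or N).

Ev 1: PC=0 idx=0 pred=T actual=T -> ctr[0]=3
Ev 2: PC=0 idx=0 pred=T actual=T -> ctr[0]=3
Ev 3: PC=0 idx=0 pred=T actual=N -> ctr[0]=2
Ev 4: PC=0 idx=0 pred=T actual=T -> ctr[0]=3
Ev 5: PC=0 idx=0 pred=T actual=T -> ctr[0]=3
Ev 6: PC=0 idx=0 pred=T actual=N -> ctr[0]=2
Ev 7: PC=0 idx=0 pred=T actual=T -> ctr[0]=3
Ev 8: PC=0 idx=0 pred=T actual=T -> ctr[0]=3

Answer: T T T T T T T T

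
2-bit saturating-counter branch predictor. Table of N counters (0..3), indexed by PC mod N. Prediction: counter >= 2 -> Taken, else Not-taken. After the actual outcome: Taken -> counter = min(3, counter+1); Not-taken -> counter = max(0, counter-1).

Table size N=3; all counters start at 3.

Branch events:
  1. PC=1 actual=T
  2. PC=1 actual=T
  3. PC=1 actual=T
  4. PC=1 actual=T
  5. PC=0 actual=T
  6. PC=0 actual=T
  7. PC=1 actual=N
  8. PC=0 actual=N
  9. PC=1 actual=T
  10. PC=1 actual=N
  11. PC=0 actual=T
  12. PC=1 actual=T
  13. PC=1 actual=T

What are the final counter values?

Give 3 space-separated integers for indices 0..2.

Answer: 3 3 3

Derivation:
Ev 1: PC=1 idx=1 pred=T actual=T -> ctr[1]=3
Ev 2: PC=1 idx=1 pred=T actual=T -> ctr[1]=3
Ev 3: PC=1 idx=1 pred=T actual=T -> ctr[1]=3
Ev 4: PC=1 idx=1 pred=T actual=T -> ctr[1]=3
Ev 5: PC=0 idx=0 pred=T actual=T -> ctr[0]=3
Ev 6: PC=0 idx=0 pred=T actual=T -> ctr[0]=3
Ev 7: PC=1 idx=1 pred=T actual=N -> ctr[1]=2
Ev 8: PC=0 idx=0 pred=T actual=N -> ctr[0]=2
Ev 9: PC=1 idx=1 pred=T actual=T -> ctr[1]=3
Ev 10: PC=1 idx=1 pred=T actual=N -> ctr[1]=2
Ev 11: PC=0 idx=0 pred=T actual=T -> ctr[0]=3
Ev 12: PC=1 idx=1 pred=T actual=T -> ctr[1]=3
Ev 13: PC=1 idx=1 pred=T actual=T -> ctr[1]=3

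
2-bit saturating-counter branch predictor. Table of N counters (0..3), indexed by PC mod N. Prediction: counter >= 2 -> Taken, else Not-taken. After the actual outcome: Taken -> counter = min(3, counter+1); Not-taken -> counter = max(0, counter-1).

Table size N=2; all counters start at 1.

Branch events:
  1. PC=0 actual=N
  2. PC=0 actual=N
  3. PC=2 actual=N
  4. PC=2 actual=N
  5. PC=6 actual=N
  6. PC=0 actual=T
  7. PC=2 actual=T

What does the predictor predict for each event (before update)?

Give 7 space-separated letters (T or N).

Ev 1: PC=0 idx=0 pred=N actual=N -> ctr[0]=0
Ev 2: PC=0 idx=0 pred=N actual=N -> ctr[0]=0
Ev 3: PC=2 idx=0 pred=N actual=N -> ctr[0]=0
Ev 4: PC=2 idx=0 pred=N actual=N -> ctr[0]=0
Ev 5: PC=6 idx=0 pred=N actual=N -> ctr[0]=0
Ev 6: PC=0 idx=0 pred=N actual=T -> ctr[0]=1
Ev 7: PC=2 idx=0 pred=N actual=T -> ctr[0]=2

Answer: N N N N N N N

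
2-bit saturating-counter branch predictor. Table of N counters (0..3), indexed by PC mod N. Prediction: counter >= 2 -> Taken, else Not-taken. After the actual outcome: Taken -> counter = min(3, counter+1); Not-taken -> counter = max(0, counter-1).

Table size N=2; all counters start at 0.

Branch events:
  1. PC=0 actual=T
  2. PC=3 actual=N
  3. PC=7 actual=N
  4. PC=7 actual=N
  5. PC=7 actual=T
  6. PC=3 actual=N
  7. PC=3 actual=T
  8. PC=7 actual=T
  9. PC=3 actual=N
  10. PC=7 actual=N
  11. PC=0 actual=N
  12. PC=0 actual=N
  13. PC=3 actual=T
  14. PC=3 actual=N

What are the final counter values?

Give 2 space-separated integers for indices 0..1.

Ev 1: PC=0 idx=0 pred=N actual=T -> ctr[0]=1
Ev 2: PC=3 idx=1 pred=N actual=N -> ctr[1]=0
Ev 3: PC=7 idx=1 pred=N actual=N -> ctr[1]=0
Ev 4: PC=7 idx=1 pred=N actual=N -> ctr[1]=0
Ev 5: PC=7 idx=1 pred=N actual=T -> ctr[1]=1
Ev 6: PC=3 idx=1 pred=N actual=N -> ctr[1]=0
Ev 7: PC=3 idx=1 pred=N actual=T -> ctr[1]=1
Ev 8: PC=7 idx=1 pred=N actual=T -> ctr[1]=2
Ev 9: PC=3 idx=1 pred=T actual=N -> ctr[1]=1
Ev 10: PC=7 idx=1 pred=N actual=N -> ctr[1]=0
Ev 11: PC=0 idx=0 pred=N actual=N -> ctr[0]=0
Ev 12: PC=0 idx=0 pred=N actual=N -> ctr[0]=0
Ev 13: PC=3 idx=1 pred=N actual=T -> ctr[1]=1
Ev 14: PC=3 idx=1 pred=N actual=N -> ctr[1]=0

Answer: 0 0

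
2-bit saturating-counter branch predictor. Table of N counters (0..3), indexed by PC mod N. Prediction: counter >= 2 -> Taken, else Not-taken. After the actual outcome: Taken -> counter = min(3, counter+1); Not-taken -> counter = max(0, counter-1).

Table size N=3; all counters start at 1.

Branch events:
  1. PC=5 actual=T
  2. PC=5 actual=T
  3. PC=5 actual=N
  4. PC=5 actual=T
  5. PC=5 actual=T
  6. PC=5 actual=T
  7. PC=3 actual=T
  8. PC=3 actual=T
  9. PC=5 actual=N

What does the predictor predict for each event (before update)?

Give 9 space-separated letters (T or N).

Ev 1: PC=5 idx=2 pred=N actual=T -> ctr[2]=2
Ev 2: PC=5 idx=2 pred=T actual=T -> ctr[2]=3
Ev 3: PC=5 idx=2 pred=T actual=N -> ctr[2]=2
Ev 4: PC=5 idx=2 pred=T actual=T -> ctr[2]=3
Ev 5: PC=5 idx=2 pred=T actual=T -> ctr[2]=3
Ev 6: PC=5 idx=2 pred=T actual=T -> ctr[2]=3
Ev 7: PC=3 idx=0 pred=N actual=T -> ctr[0]=2
Ev 8: PC=3 idx=0 pred=T actual=T -> ctr[0]=3
Ev 9: PC=5 idx=2 pred=T actual=N -> ctr[2]=2

Answer: N T T T T T N T T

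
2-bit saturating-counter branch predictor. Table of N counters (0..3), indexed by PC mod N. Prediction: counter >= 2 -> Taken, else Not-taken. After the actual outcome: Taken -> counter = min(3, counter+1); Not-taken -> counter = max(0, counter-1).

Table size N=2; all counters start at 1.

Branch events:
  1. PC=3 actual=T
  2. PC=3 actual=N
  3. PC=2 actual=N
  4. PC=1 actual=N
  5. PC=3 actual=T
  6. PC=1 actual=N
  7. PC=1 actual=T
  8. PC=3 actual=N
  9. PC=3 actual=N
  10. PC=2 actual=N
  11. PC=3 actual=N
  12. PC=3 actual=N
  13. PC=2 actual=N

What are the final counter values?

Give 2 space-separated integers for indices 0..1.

Ev 1: PC=3 idx=1 pred=N actual=T -> ctr[1]=2
Ev 2: PC=3 idx=1 pred=T actual=N -> ctr[1]=1
Ev 3: PC=2 idx=0 pred=N actual=N -> ctr[0]=0
Ev 4: PC=1 idx=1 pred=N actual=N -> ctr[1]=0
Ev 5: PC=3 idx=1 pred=N actual=T -> ctr[1]=1
Ev 6: PC=1 idx=1 pred=N actual=N -> ctr[1]=0
Ev 7: PC=1 idx=1 pred=N actual=T -> ctr[1]=1
Ev 8: PC=3 idx=1 pred=N actual=N -> ctr[1]=0
Ev 9: PC=3 idx=1 pred=N actual=N -> ctr[1]=0
Ev 10: PC=2 idx=0 pred=N actual=N -> ctr[0]=0
Ev 11: PC=3 idx=1 pred=N actual=N -> ctr[1]=0
Ev 12: PC=3 idx=1 pred=N actual=N -> ctr[1]=0
Ev 13: PC=2 idx=0 pred=N actual=N -> ctr[0]=0

Answer: 0 0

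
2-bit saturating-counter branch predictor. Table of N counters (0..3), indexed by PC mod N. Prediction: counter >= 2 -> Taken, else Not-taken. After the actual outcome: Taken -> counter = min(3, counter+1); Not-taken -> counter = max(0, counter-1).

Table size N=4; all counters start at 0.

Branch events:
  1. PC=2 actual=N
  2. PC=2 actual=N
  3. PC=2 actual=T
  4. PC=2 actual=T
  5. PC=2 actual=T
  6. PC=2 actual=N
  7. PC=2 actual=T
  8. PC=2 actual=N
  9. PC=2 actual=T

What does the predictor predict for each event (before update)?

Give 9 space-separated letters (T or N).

Ev 1: PC=2 idx=2 pred=N actual=N -> ctr[2]=0
Ev 2: PC=2 idx=2 pred=N actual=N -> ctr[2]=0
Ev 3: PC=2 idx=2 pred=N actual=T -> ctr[2]=1
Ev 4: PC=2 idx=2 pred=N actual=T -> ctr[2]=2
Ev 5: PC=2 idx=2 pred=T actual=T -> ctr[2]=3
Ev 6: PC=2 idx=2 pred=T actual=N -> ctr[2]=2
Ev 7: PC=2 idx=2 pred=T actual=T -> ctr[2]=3
Ev 8: PC=2 idx=2 pred=T actual=N -> ctr[2]=2
Ev 9: PC=2 idx=2 pred=T actual=T -> ctr[2]=3

Answer: N N N N T T T T T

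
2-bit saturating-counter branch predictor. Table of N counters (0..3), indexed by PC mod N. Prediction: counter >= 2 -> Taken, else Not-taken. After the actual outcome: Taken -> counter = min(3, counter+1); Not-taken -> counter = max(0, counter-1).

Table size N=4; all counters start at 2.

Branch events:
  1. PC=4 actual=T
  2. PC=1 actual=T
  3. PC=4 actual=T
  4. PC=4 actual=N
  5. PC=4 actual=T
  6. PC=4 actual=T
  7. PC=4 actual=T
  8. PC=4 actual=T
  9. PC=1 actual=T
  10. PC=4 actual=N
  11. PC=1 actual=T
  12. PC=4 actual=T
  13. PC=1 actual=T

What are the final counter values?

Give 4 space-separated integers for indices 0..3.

Answer: 3 3 2 2

Derivation:
Ev 1: PC=4 idx=0 pred=T actual=T -> ctr[0]=3
Ev 2: PC=1 idx=1 pred=T actual=T -> ctr[1]=3
Ev 3: PC=4 idx=0 pred=T actual=T -> ctr[0]=3
Ev 4: PC=4 idx=0 pred=T actual=N -> ctr[0]=2
Ev 5: PC=4 idx=0 pred=T actual=T -> ctr[0]=3
Ev 6: PC=4 idx=0 pred=T actual=T -> ctr[0]=3
Ev 7: PC=4 idx=0 pred=T actual=T -> ctr[0]=3
Ev 8: PC=4 idx=0 pred=T actual=T -> ctr[0]=3
Ev 9: PC=1 idx=1 pred=T actual=T -> ctr[1]=3
Ev 10: PC=4 idx=0 pred=T actual=N -> ctr[0]=2
Ev 11: PC=1 idx=1 pred=T actual=T -> ctr[1]=3
Ev 12: PC=4 idx=0 pred=T actual=T -> ctr[0]=3
Ev 13: PC=1 idx=1 pred=T actual=T -> ctr[1]=3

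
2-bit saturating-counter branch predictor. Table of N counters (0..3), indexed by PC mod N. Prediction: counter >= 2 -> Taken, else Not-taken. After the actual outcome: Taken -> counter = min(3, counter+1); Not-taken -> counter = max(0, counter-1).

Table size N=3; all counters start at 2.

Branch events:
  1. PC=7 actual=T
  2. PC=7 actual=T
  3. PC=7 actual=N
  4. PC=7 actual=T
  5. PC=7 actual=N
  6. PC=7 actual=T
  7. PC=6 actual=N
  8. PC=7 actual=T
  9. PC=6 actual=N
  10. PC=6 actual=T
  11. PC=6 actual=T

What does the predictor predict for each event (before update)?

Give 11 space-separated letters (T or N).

Ev 1: PC=7 idx=1 pred=T actual=T -> ctr[1]=3
Ev 2: PC=7 idx=1 pred=T actual=T -> ctr[1]=3
Ev 3: PC=7 idx=1 pred=T actual=N -> ctr[1]=2
Ev 4: PC=7 idx=1 pred=T actual=T -> ctr[1]=3
Ev 5: PC=7 idx=1 pred=T actual=N -> ctr[1]=2
Ev 6: PC=7 idx=1 pred=T actual=T -> ctr[1]=3
Ev 7: PC=6 idx=0 pred=T actual=N -> ctr[0]=1
Ev 8: PC=7 idx=1 pred=T actual=T -> ctr[1]=3
Ev 9: PC=6 idx=0 pred=N actual=N -> ctr[0]=0
Ev 10: PC=6 idx=0 pred=N actual=T -> ctr[0]=1
Ev 11: PC=6 idx=0 pred=N actual=T -> ctr[0]=2

Answer: T T T T T T T T N N N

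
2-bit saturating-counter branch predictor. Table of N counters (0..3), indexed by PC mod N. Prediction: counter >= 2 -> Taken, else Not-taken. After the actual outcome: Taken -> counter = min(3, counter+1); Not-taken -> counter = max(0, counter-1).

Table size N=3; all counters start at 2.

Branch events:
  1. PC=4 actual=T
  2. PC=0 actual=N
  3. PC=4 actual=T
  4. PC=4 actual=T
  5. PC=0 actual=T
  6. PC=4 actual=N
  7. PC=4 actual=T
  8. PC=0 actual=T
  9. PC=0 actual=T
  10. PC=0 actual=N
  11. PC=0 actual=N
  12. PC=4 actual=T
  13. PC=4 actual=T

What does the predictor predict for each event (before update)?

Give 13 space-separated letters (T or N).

Answer: T T T T N T T T T T T T T

Derivation:
Ev 1: PC=4 idx=1 pred=T actual=T -> ctr[1]=3
Ev 2: PC=0 idx=0 pred=T actual=N -> ctr[0]=1
Ev 3: PC=4 idx=1 pred=T actual=T -> ctr[1]=3
Ev 4: PC=4 idx=1 pred=T actual=T -> ctr[1]=3
Ev 5: PC=0 idx=0 pred=N actual=T -> ctr[0]=2
Ev 6: PC=4 idx=1 pred=T actual=N -> ctr[1]=2
Ev 7: PC=4 idx=1 pred=T actual=T -> ctr[1]=3
Ev 8: PC=0 idx=0 pred=T actual=T -> ctr[0]=3
Ev 9: PC=0 idx=0 pred=T actual=T -> ctr[0]=3
Ev 10: PC=0 idx=0 pred=T actual=N -> ctr[0]=2
Ev 11: PC=0 idx=0 pred=T actual=N -> ctr[0]=1
Ev 12: PC=4 idx=1 pred=T actual=T -> ctr[1]=3
Ev 13: PC=4 idx=1 pred=T actual=T -> ctr[1]=3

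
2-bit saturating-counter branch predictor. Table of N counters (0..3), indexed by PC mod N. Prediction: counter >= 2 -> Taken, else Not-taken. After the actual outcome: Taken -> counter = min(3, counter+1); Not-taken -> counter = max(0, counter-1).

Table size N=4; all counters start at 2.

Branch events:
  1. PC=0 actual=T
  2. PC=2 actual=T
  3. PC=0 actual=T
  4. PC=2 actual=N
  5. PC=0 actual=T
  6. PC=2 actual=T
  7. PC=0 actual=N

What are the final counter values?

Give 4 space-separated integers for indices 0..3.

Ev 1: PC=0 idx=0 pred=T actual=T -> ctr[0]=3
Ev 2: PC=2 idx=2 pred=T actual=T -> ctr[2]=3
Ev 3: PC=0 idx=0 pred=T actual=T -> ctr[0]=3
Ev 4: PC=2 idx=2 pred=T actual=N -> ctr[2]=2
Ev 5: PC=0 idx=0 pred=T actual=T -> ctr[0]=3
Ev 6: PC=2 idx=2 pred=T actual=T -> ctr[2]=3
Ev 7: PC=0 idx=0 pred=T actual=N -> ctr[0]=2

Answer: 2 2 3 2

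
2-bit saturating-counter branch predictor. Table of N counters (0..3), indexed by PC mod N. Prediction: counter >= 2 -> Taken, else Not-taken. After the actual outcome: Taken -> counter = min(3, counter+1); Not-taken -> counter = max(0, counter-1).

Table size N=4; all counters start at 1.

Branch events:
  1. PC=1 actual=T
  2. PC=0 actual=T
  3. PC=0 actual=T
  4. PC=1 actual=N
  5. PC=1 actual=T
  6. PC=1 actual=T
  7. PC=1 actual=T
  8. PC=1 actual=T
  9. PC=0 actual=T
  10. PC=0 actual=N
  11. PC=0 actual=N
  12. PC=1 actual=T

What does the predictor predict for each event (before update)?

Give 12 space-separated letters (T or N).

Ev 1: PC=1 idx=1 pred=N actual=T -> ctr[1]=2
Ev 2: PC=0 idx=0 pred=N actual=T -> ctr[0]=2
Ev 3: PC=0 idx=0 pred=T actual=T -> ctr[0]=3
Ev 4: PC=1 idx=1 pred=T actual=N -> ctr[1]=1
Ev 5: PC=1 idx=1 pred=N actual=T -> ctr[1]=2
Ev 6: PC=1 idx=1 pred=T actual=T -> ctr[1]=3
Ev 7: PC=1 idx=1 pred=T actual=T -> ctr[1]=3
Ev 8: PC=1 idx=1 pred=T actual=T -> ctr[1]=3
Ev 9: PC=0 idx=0 pred=T actual=T -> ctr[0]=3
Ev 10: PC=0 idx=0 pred=T actual=N -> ctr[0]=2
Ev 11: PC=0 idx=0 pred=T actual=N -> ctr[0]=1
Ev 12: PC=1 idx=1 pred=T actual=T -> ctr[1]=3

Answer: N N T T N T T T T T T T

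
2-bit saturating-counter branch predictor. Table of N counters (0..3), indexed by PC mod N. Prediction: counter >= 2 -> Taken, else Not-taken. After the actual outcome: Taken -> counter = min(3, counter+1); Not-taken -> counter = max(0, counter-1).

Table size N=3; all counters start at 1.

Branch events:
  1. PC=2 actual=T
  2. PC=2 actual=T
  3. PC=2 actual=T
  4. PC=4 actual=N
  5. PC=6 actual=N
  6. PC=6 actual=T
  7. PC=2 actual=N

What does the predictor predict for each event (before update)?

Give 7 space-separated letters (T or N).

Ev 1: PC=2 idx=2 pred=N actual=T -> ctr[2]=2
Ev 2: PC=2 idx=2 pred=T actual=T -> ctr[2]=3
Ev 3: PC=2 idx=2 pred=T actual=T -> ctr[2]=3
Ev 4: PC=4 idx=1 pred=N actual=N -> ctr[1]=0
Ev 5: PC=6 idx=0 pred=N actual=N -> ctr[0]=0
Ev 6: PC=6 idx=0 pred=N actual=T -> ctr[0]=1
Ev 7: PC=2 idx=2 pred=T actual=N -> ctr[2]=2

Answer: N T T N N N T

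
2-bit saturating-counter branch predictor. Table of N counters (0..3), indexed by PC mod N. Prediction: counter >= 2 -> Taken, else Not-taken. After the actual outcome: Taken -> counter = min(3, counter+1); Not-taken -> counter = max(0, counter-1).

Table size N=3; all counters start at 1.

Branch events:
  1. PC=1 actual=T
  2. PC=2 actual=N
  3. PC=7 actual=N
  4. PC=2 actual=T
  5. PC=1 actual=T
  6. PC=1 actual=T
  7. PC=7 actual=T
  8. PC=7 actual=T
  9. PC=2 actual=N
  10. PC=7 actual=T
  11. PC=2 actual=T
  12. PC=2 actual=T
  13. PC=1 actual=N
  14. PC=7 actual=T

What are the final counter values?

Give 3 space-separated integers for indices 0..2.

Ev 1: PC=1 idx=1 pred=N actual=T -> ctr[1]=2
Ev 2: PC=2 idx=2 pred=N actual=N -> ctr[2]=0
Ev 3: PC=7 idx=1 pred=T actual=N -> ctr[1]=1
Ev 4: PC=2 idx=2 pred=N actual=T -> ctr[2]=1
Ev 5: PC=1 idx=1 pred=N actual=T -> ctr[1]=2
Ev 6: PC=1 idx=1 pred=T actual=T -> ctr[1]=3
Ev 7: PC=7 idx=1 pred=T actual=T -> ctr[1]=3
Ev 8: PC=7 idx=1 pred=T actual=T -> ctr[1]=3
Ev 9: PC=2 idx=2 pred=N actual=N -> ctr[2]=0
Ev 10: PC=7 idx=1 pred=T actual=T -> ctr[1]=3
Ev 11: PC=2 idx=2 pred=N actual=T -> ctr[2]=1
Ev 12: PC=2 idx=2 pred=N actual=T -> ctr[2]=2
Ev 13: PC=1 idx=1 pred=T actual=N -> ctr[1]=2
Ev 14: PC=7 idx=1 pred=T actual=T -> ctr[1]=3

Answer: 1 3 2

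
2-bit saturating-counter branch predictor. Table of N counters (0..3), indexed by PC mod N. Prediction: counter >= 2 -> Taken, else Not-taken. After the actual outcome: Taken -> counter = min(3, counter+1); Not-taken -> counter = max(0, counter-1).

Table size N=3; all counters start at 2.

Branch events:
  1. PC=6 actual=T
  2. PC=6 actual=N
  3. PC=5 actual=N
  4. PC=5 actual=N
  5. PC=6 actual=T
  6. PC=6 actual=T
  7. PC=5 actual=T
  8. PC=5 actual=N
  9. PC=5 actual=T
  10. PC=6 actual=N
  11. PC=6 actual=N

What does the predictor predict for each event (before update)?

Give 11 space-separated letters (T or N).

Ev 1: PC=6 idx=0 pred=T actual=T -> ctr[0]=3
Ev 2: PC=6 idx=0 pred=T actual=N -> ctr[0]=2
Ev 3: PC=5 idx=2 pred=T actual=N -> ctr[2]=1
Ev 4: PC=5 idx=2 pred=N actual=N -> ctr[2]=0
Ev 5: PC=6 idx=0 pred=T actual=T -> ctr[0]=3
Ev 6: PC=6 idx=0 pred=T actual=T -> ctr[0]=3
Ev 7: PC=5 idx=2 pred=N actual=T -> ctr[2]=1
Ev 8: PC=5 idx=2 pred=N actual=N -> ctr[2]=0
Ev 9: PC=5 idx=2 pred=N actual=T -> ctr[2]=1
Ev 10: PC=6 idx=0 pred=T actual=N -> ctr[0]=2
Ev 11: PC=6 idx=0 pred=T actual=N -> ctr[0]=1

Answer: T T T N T T N N N T T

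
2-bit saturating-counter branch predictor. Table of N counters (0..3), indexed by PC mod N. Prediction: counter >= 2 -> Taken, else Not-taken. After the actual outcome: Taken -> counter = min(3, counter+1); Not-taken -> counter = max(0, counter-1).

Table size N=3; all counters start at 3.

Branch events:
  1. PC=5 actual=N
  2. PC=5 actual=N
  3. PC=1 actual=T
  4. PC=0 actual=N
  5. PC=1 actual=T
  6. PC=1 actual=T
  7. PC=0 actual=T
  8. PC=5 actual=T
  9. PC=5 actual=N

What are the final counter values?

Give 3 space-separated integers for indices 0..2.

Ev 1: PC=5 idx=2 pred=T actual=N -> ctr[2]=2
Ev 2: PC=5 idx=2 pred=T actual=N -> ctr[2]=1
Ev 3: PC=1 idx=1 pred=T actual=T -> ctr[1]=3
Ev 4: PC=0 idx=0 pred=T actual=N -> ctr[0]=2
Ev 5: PC=1 idx=1 pred=T actual=T -> ctr[1]=3
Ev 6: PC=1 idx=1 pred=T actual=T -> ctr[1]=3
Ev 7: PC=0 idx=0 pred=T actual=T -> ctr[0]=3
Ev 8: PC=5 idx=2 pred=N actual=T -> ctr[2]=2
Ev 9: PC=5 idx=2 pred=T actual=N -> ctr[2]=1

Answer: 3 3 1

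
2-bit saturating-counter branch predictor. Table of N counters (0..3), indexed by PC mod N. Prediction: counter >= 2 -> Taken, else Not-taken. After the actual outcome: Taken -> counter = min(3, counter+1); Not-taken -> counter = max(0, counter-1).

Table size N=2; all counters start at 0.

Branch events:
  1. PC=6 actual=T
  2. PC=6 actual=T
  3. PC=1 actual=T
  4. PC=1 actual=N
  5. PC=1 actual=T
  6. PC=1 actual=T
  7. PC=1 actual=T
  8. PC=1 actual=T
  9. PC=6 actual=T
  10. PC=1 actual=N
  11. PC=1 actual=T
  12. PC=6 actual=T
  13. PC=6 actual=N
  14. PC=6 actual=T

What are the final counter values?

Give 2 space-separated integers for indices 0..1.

Ev 1: PC=6 idx=0 pred=N actual=T -> ctr[0]=1
Ev 2: PC=6 idx=0 pred=N actual=T -> ctr[0]=2
Ev 3: PC=1 idx=1 pred=N actual=T -> ctr[1]=1
Ev 4: PC=1 idx=1 pred=N actual=N -> ctr[1]=0
Ev 5: PC=1 idx=1 pred=N actual=T -> ctr[1]=1
Ev 6: PC=1 idx=1 pred=N actual=T -> ctr[1]=2
Ev 7: PC=1 idx=1 pred=T actual=T -> ctr[1]=3
Ev 8: PC=1 idx=1 pred=T actual=T -> ctr[1]=3
Ev 9: PC=6 idx=0 pred=T actual=T -> ctr[0]=3
Ev 10: PC=1 idx=1 pred=T actual=N -> ctr[1]=2
Ev 11: PC=1 idx=1 pred=T actual=T -> ctr[1]=3
Ev 12: PC=6 idx=0 pred=T actual=T -> ctr[0]=3
Ev 13: PC=6 idx=0 pred=T actual=N -> ctr[0]=2
Ev 14: PC=6 idx=0 pred=T actual=T -> ctr[0]=3

Answer: 3 3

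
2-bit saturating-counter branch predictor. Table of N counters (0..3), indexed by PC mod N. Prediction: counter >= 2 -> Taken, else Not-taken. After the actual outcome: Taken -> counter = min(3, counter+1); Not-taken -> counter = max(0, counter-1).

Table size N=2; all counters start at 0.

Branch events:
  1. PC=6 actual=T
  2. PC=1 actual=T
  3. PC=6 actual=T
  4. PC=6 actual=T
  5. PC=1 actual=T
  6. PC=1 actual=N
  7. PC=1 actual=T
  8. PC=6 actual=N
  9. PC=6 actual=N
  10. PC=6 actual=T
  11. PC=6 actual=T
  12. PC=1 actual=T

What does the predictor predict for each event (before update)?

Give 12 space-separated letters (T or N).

Ev 1: PC=6 idx=0 pred=N actual=T -> ctr[0]=1
Ev 2: PC=1 idx=1 pred=N actual=T -> ctr[1]=1
Ev 3: PC=6 idx=0 pred=N actual=T -> ctr[0]=2
Ev 4: PC=6 idx=0 pred=T actual=T -> ctr[0]=3
Ev 5: PC=1 idx=1 pred=N actual=T -> ctr[1]=2
Ev 6: PC=1 idx=1 pred=T actual=N -> ctr[1]=1
Ev 7: PC=1 idx=1 pred=N actual=T -> ctr[1]=2
Ev 8: PC=6 idx=0 pred=T actual=N -> ctr[0]=2
Ev 9: PC=6 idx=0 pred=T actual=N -> ctr[0]=1
Ev 10: PC=6 idx=0 pred=N actual=T -> ctr[0]=2
Ev 11: PC=6 idx=0 pred=T actual=T -> ctr[0]=3
Ev 12: PC=1 idx=1 pred=T actual=T -> ctr[1]=3

Answer: N N N T N T N T T N T T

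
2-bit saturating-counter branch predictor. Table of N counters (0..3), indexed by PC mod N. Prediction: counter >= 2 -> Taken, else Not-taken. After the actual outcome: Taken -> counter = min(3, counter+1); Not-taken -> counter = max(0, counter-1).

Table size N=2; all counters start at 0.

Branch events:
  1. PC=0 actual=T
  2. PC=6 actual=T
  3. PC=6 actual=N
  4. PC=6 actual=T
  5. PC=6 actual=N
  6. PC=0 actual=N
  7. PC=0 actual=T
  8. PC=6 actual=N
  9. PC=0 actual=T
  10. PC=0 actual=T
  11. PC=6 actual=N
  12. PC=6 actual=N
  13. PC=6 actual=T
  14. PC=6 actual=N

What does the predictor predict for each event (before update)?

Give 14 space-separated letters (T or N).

Answer: N N T N T N N N N N T N N N

Derivation:
Ev 1: PC=0 idx=0 pred=N actual=T -> ctr[0]=1
Ev 2: PC=6 idx=0 pred=N actual=T -> ctr[0]=2
Ev 3: PC=6 idx=0 pred=T actual=N -> ctr[0]=1
Ev 4: PC=6 idx=0 pred=N actual=T -> ctr[0]=2
Ev 5: PC=6 idx=0 pred=T actual=N -> ctr[0]=1
Ev 6: PC=0 idx=0 pred=N actual=N -> ctr[0]=0
Ev 7: PC=0 idx=0 pred=N actual=T -> ctr[0]=1
Ev 8: PC=6 idx=0 pred=N actual=N -> ctr[0]=0
Ev 9: PC=0 idx=0 pred=N actual=T -> ctr[0]=1
Ev 10: PC=0 idx=0 pred=N actual=T -> ctr[0]=2
Ev 11: PC=6 idx=0 pred=T actual=N -> ctr[0]=1
Ev 12: PC=6 idx=0 pred=N actual=N -> ctr[0]=0
Ev 13: PC=6 idx=0 pred=N actual=T -> ctr[0]=1
Ev 14: PC=6 idx=0 pred=N actual=N -> ctr[0]=0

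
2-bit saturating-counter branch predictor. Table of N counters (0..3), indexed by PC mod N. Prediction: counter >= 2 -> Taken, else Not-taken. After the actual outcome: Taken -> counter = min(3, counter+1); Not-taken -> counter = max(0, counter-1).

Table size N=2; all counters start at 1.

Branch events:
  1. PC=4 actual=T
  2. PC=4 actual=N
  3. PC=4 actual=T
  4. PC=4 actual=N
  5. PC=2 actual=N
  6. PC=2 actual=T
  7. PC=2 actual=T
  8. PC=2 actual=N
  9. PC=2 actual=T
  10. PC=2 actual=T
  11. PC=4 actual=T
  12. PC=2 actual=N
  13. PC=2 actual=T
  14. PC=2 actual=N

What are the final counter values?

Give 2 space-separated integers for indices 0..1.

Ev 1: PC=4 idx=0 pred=N actual=T -> ctr[0]=2
Ev 2: PC=4 idx=0 pred=T actual=N -> ctr[0]=1
Ev 3: PC=4 idx=0 pred=N actual=T -> ctr[0]=2
Ev 4: PC=4 idx=0 pred=T actual=N -> ctr[0]=1
Ev 5: PC=2 idx=0 pred=N actual=N -> ctr[0]=0
Ev 6: PC=2 idx=0 pred=N actual=T -> ctr[0]=1
Ev 7: PC=2 idx=0 pred=N actual=T -> ctr[0]=2
Ev 8: PC=2 idx=0 pred=T actual=N -> ctr[0]=1
Ev 9: PC=2 idx=0 pred=N actual=T -> ctr[0]=2
Ev 10: PC=2 idx=0 pred=T actual=T -> ctr[0]=3
Ev 11: PC=4 idx=0 pred=T actual=T -> ctr[0]=3
Ev 12: PC=2 idx=0 pred=T actual=N -> ctr[0]=2
Ev 13: PC=2 idx=0 pred=T actual=T -> ctr[0]=3
Ev 14: PC=2 idx=0 pred=T actual=N -> ctr[0]=2

Answer: 2 1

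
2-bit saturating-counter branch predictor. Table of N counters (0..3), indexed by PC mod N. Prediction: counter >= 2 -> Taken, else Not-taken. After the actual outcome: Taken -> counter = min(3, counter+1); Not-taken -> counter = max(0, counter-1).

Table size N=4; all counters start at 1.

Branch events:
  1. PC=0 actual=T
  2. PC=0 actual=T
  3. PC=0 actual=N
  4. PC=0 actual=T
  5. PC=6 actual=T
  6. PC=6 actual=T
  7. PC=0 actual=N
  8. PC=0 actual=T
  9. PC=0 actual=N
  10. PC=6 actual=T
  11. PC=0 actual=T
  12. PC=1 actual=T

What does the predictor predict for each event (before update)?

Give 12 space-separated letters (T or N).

Answer: N T T T N T T T T T T N

Derivation:
Ev 1: PC=0 idx=0 pred=N actual=T -> ctr[0]=2
Ev 2: PC=0 idx=0 pred=T actual=T -> ctr[0]=3
Ev 3: PC=0 idx=0 pred=T actual=N -> ctr[0]=2
Ev 4: PC=0 idx=0 pred=T actual=T -> ctr[0]=3
Ev 5: PC=6 idx=2 pred=N actual=T -> ctr[2]=2
Ev 6: PC=6 idx=2 pred=T actual=T -> ctr[2]=3
Ev 7: PC=0 idx=0 pred=T actual=N -> ctr[0]=2
Ev 8: PC=0 idx=0 pred=T actual=T -> ctr[0]=3
Ev 9: PC=0 idx=0 pred=T actual=N -> ctr[0]=2
Ev 10: PC=6 idx=2 pred=T actual=T -> ctr[2]=3
Ev 11: PC=0 idx=0 pred=T actual=T -> ctr[0]=3
Ev 12: PC=1 idx=1 pred=N actual=T -> ctr[1]=2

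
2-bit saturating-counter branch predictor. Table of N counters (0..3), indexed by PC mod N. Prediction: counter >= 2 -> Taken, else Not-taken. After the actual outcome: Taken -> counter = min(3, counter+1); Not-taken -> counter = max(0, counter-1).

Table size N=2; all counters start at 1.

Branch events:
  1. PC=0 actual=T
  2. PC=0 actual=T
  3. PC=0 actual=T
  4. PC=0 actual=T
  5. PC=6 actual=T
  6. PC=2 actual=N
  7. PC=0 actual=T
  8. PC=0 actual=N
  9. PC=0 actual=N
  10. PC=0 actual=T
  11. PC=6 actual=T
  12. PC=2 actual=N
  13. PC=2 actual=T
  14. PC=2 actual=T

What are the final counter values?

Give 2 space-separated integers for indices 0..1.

Ev 1: PC=0 idx=0 pred=N actual=T -> ctr[0]=2
Ev 2: PC=0 idx=0 pred=T actual=T -> ctr[0]=3
Ev 3: PC=0 idx=0 pred=T actual=T -> ctr[0]=3
Ev 4: PC=0 idx=0 pred=T actual=T -> ctr[0]=3
Ev 5: PC=6 idx=0 pred=T actual=T -> ctr[0]=3
Ev 6: PC=2 idx=0 pred=T actual=N -> ctr[0]=2
Ev 7: PC=0 idx=0 pred=T actual=T -> ctr[0]=3
Ev 8: PC=0 idx=0 pred=T actual=N -> ctr[0]=2
Ev 9: PC=0 idx=0 pred=T actual=N -> ctr[0]=1
Ev 10: PC=0 idx=0 pred=N actual=T -> ctr[0]=2
Ev 11: PC=6 idx=0 pred=T actual=T -> ctr[0]=3
Ev 12: PC=2 idx=0 pred=T actual=N -> ctr[0]=2
Ev 13: PC=2 idx=0 pred=T actual=T -> ctr[0]=3
Ev 14: PC=2 idx=0 pred=T actual=T -> ctr[0]=3

Answer: 3 1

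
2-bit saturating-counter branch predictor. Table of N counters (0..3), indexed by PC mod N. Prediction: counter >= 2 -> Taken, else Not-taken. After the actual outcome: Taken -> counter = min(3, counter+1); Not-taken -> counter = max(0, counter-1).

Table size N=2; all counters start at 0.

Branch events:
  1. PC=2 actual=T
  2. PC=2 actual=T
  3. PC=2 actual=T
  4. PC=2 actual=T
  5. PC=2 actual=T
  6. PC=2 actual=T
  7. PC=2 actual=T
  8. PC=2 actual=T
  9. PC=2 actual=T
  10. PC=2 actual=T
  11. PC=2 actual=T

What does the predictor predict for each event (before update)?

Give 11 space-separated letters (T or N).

Ev 1: PC=2 idx=0 pred=N actual=T -> ctr[0]=1
Ev 2: PC=2 idx=0 pred=N actual=T -> ctr[0]=2
Ev 3: PC=2 idx=0 pred=T actual=T -> ctr[0]=3
Ev 4: PC=2 idx=0 pred=T actual=T -> ctr[0]=3
Ev 5: PC=2 idx=0 pred=T actual=T -> ctr[0]=3
Ev 6: PC=2 idx=0 pred=T actual=T -> ctr[0]=3
Ev 7: PC=2 idx=0 pred=T actual=T -> ctr[0]=3
Ev 8: PC=2 idx=0 pred=T actual=T -> ctr[0]=3
Ev 9: PC=2 idx=0 pred=T actual=T -> ctr[0]=3
Ev 10: PC=2 idx=0 pred=T actual=T -> ctr[0]=3
Ev 11: PC=2 idx=0 pred=T actual=T -> ctr[0]=3

Answer: N N T T T T T T T T T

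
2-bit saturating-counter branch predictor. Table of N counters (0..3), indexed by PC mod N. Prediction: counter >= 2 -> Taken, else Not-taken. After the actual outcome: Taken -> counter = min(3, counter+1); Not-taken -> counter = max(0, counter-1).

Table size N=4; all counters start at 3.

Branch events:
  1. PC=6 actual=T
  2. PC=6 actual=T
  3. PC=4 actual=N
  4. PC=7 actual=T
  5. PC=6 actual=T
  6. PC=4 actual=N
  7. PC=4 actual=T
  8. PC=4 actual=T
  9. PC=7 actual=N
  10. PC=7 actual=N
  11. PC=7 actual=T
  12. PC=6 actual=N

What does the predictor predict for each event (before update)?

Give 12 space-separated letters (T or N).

Ev 1: PC=6 idx=2 pred=T actual=T -> ctr[2]=3
Ev 2: PC=6 idx=2 pred=T actual=T -> ctr[2]=3
Ev 3: PC=4 idx=0 pred=T actual=N -> ctr[0]=2
Ev 4: PC=7 idx=3 pred=T actual=T -> ctr[3]=3
Ev 5: PC=6 idx=2 pred=T actual=T -> ctr[2]=3
Ev 6: PC=4 idx=0 pred=T actual=N -> ctr[0]=1
Ev 7: PC=4 idx=0 pred=N actual=T -> ctr[0]=2
Ev 8: PC=4 idx=0 pred=T actual=T -> ctr[0]=3
Ev 9: PC=7 idx=3 pred=T actual=N -> ctr[3]=2
Ev 10: PC=7 idx=3 pred=T actual=N -> ctr[3]=1
Ev 11: PC=7 idx=3 pred=N actual=T -> ctr[3]=2
Ev 12: PC=6 idx=2 pred=T actual=N -> ctr[2]=2

Answer: T T T T T T N T T T N T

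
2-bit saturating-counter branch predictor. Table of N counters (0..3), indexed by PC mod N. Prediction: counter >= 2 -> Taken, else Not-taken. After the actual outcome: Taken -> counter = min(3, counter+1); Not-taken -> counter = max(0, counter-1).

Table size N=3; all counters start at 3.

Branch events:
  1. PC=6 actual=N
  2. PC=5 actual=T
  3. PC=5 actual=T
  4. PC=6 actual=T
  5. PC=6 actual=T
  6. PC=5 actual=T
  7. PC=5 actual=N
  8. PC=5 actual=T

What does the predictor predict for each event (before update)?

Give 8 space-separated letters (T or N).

Answer: T T T T T T T T

Derivation:
Ev 1: PC=6 idx=0 pred=T actual=N -> ctr[0]=2
Ev 2: PC=5 idx=2 pred=T actual=T -> ctr[2]=3
Ev 3: PC=5 idx=2 pred=T actual=T -> ctr[2]=3
Ev 4: PC=6 idx=0 pred=T actual=T -> ctr[0]=3
Ev 5: PC=6 idx=0 pred=T actual=T -> ctr[0]=3
Ev 6: PC=5 idx=2 pred=T actual=T -> ctr[2]=3
Ev 7: PC=5 idx=2 pred=T actual=N -> ctr[2]=2
Ev 8: PC=5 idx=2 pred=T actual=T -> ctr[2]=3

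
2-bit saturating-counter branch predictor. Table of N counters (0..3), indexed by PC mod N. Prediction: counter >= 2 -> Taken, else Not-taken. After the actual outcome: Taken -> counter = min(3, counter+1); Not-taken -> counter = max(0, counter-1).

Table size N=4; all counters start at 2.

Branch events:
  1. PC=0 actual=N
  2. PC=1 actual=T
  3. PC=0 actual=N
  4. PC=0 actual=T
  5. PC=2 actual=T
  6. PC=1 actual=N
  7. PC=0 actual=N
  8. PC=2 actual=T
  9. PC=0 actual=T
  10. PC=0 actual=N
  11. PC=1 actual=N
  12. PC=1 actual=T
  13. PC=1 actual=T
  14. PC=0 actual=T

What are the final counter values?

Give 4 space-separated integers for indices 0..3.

Answer: 1 3 3 2

Derivation:
Ev 1: PC=0 idx=0 pred=T actual=N -> ctr[0]=1
Ev 2: PC=1 idx=1 pred=T actual=T -> ctr[1]=3
Ev 3: PC=0 idx=0 pred=N actual=N -> ctr[0]=0
Ev 4: PC=0 idx=0 pred=N actual=T -> ctr[0]=1
Ev 5: PC=2 idx=2 pred=T actual=T -> ctr[2]=3
Ev 6: PC=1 idx=1 pred=T actual=N -> ctr[1]=2
Ev 7: PC=0 idx=0 pred=N actual=N -> ctr[0]=0
Ev 8: PC=2 idx=2 pred=T actual=T -> ctr[2]=3
Ev 9: PC=0 idx=0 pred=N actual=T -> ctr[0]=1
Ev 10: PC=0 idx=0 pred=N actual=N -> ctr[0]=0
Ev 11: PC=1 idx=1 pred=T actual=N -> ctr[1]=1
Ev 12: PC=1 idx=1 pred=N actual=T -> ctr[1]=2
Ev 13: PC=1 idx=1 pred=T actual=T -> ctr[1]=3
Ev 14: PC=0 idx=0 pred=N actual=T -> ctr[0]=1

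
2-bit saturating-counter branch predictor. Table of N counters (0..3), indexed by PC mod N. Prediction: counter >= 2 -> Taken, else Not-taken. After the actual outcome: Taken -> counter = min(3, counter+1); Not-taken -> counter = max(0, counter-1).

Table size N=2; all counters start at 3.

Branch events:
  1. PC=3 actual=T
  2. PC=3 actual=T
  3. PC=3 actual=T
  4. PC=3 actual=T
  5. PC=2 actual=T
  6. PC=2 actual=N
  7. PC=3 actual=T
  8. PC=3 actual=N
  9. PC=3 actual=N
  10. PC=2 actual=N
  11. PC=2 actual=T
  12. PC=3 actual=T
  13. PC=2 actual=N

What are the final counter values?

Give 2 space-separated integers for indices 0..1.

Ev 1: PC=3 idx=1 pred=T actual=T -> ctr[1]=3
Ev 2: PC=3 idx=1 pred=T actual=T -> ctr[1]=3
Ev 3: PC=3 idx=1 pred=T actual=T -> ctr[1]=3
Ev 4: PC=3 idx=1 pred=T actual=T -> ctr[1]=3
Ev 5: PC=2 idx=0 pred=T actual=T -> ctr[0]=3
Ev 6: PC=2 idx=0 pred=T actual=N -> ctr[0]=2
Ev 7: PC=3 idx=1 pred=T actual=T -> ctr[1]=3
Ev 8: PC=3 idx=1 pred=T actual=N -> ctr[1]=2
Ev 9: PC=3 idx=1 pred=T actual=N -> ctr[1]=1
Ev 10: PC=2 idx=0 pred=T actual=N -> ctr[0]=1
Ev 11: PC=2 idx=0 pred=N actual=T -> ctr[0]=2
Ev 12: PC=3 idx=1 pred=N actual=T -> ctr[1]=2
Ev 13: PC=2 idx=0 pred=T actual=N -> ctr[0]=1

Answer: 1 2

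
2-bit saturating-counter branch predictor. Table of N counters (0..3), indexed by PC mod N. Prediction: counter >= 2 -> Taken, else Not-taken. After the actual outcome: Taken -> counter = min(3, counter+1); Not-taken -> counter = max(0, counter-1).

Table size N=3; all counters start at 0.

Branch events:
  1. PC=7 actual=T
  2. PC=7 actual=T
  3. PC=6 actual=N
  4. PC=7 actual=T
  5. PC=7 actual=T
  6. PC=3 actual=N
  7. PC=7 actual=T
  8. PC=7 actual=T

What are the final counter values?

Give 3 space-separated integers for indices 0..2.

Answer: 0 3 0

Derivation:
Ev 1: PC=7 idx=1 pred=N actual=T -> ctr[1]=1
Ev 2: PC=7 idx=1 pred=N actual=T -> ctr[1]=2
Ev 3: PC=6 idx=0 pred=N actual=N -> ctr[0]=0
Ev 4: PC=7 idx=1 pred=T actual=T -> ctr[1]=3
Ev 5: PC=7 idx=1 pred=T actual=T -> ctr[1]=3
Ev 6: PC=3 idx=0 pred=N actual=N -> ctr[0]=0
Ev 7: PC=7 idx=1 pred=T actual=T -> ctr[1]=3
Ev 8: PC=7 idx=1 pred=T actual=T -> ctr[1]=3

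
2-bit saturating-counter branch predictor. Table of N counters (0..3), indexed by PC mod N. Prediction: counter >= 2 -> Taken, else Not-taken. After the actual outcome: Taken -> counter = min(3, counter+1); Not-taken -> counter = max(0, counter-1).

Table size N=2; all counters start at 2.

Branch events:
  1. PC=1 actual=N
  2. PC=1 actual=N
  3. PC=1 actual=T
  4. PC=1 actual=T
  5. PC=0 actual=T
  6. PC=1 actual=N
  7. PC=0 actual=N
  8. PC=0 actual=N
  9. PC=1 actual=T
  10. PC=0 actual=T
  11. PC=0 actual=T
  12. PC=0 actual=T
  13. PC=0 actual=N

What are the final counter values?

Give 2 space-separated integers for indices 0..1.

Answer: 2 2

Derivation:
Ev 1: PC=1 idx=1 pred=T actual=N -> ctr[1]=1
Ev 2: PC=1 idx=1 pred=N actual=N -> ctr[1]=0
Ev 3: PC=1 idx=1 pred=N actual=T -> ctr[1]=1
Ev 4: PC=1 idx=1 pred=N actual=T -> ctr[1]=2
Ev 5: PC=0 idx=0 pred=T actual=T -> ctr[0]=3
Ev 6: PC=1 idx=1 pred=T actual=N -> ctr[1]=1
Ev 7: PC=0 idx=0 pred=T actual=N -> ctr[0]=2
Ev 8: PC=0 idx=0 pred=T actual=N -> ctr[0]=1
Ev 9: PC=1 idx=1 pred=N actual=T -> ctr[1]=2
Ev 10: PC=0 idx=0 pred=N actual=T -> ctr[0]=2
Ev 11: PC=0 idx=0 pred=T actual=T -> ctr[0]=3
Ev 12: PC=0 idx=0 pred=T actual=T -> ctr[0]=3
Ev 13: PC=0 idx=0 pred=T actual=N -> ctr[0]=2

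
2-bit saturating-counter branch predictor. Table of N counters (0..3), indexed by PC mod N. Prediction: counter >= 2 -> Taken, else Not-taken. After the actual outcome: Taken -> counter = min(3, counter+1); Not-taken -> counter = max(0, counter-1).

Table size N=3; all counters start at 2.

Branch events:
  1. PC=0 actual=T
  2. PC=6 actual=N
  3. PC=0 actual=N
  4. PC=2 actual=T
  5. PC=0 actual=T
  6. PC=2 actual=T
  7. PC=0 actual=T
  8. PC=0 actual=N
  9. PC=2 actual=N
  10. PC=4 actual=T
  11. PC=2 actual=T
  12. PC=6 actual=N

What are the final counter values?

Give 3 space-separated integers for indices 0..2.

Answer: 1 3 3

Derivation:
Ev 1: PC=0 idx=0 pred=T actual=T -> ctr[0]=3
Ev 2: PC=6 idx=0 pred=T actual=N -> ctr[0]=2
Ev 3: PC=0 idx=0 pred=T actual=N -> ctr[0]=1
Ev 4: PC=2 idx=2 pred=T actual=T -> ctr[2]=3
Ev 5: PC=0 idx=0 pred=N actual=T -> ctr[0]=2
Ev 6: PC=2 idx=2 pred=T actual=T -> ctr[2]=3
Ev 7: PC=0 idx=0 pred=T actual=T -> ctr[0]=3
Ev 8: PC=0 idx=0 pred=T actual=N -> ctr[0]=2
Ev 9: PC=2 idx=2 pred=T actual=N -> ctr[2]=2
Ev 10: PC=4 idx=1 pred=T actual=T -> ctr[1]=3
Ev 11: PC=2 idx=2 pred=T actual=T -> ctr[2]=3
Ev 12: PC=6 idx=0 pred=T actual=N -> ctr[0]=1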